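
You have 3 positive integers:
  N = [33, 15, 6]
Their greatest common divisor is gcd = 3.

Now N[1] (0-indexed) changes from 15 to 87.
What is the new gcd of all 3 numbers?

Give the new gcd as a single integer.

Answer: 3

Derivation:
Numbers: [33, 15, 6], gcd = 3
Change: index 1, 15 -> 87
gcd of the OTHER numbers (without index 1): gcd([33, 6]) = 3
New gcd = gcd(g_others, new_val) = gcd(3, 87) = 3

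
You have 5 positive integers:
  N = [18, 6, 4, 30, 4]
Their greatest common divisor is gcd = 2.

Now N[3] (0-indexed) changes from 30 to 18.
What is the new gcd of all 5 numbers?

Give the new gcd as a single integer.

Answer: 2

Derivation:
Numbers: [18, 6, 4, 30, 4], gcd = 2
Change: index 3, 30 -> 18
gcd of the OTHER numbers (without index 3): gcd([18, 6, 4, 4]) = 2
New gcd = gcd(g_others, new_val) = gcd(2, 18) = 2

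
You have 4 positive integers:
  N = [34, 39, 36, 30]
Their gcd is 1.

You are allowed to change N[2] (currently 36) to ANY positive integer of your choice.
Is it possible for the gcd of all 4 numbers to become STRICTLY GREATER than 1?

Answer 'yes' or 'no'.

Answer: no

Derivation:
Current gcd = 1
gcd of all OTHER numbers (without N[2]=36): gcd([34, 39, 30]) = 1
The new gcd after any change is gcd(1, new_value).
This can be at most 1.
Since 1 = old gcd 1, the gcd can only stay the same or decrease.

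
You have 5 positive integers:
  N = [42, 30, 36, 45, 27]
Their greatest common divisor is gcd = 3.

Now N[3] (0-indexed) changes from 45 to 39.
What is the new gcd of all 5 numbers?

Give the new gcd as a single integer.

Numbers: [42, 30, 36, 45, 27], gcd = 3
Change: index 3, 45 -> 39
gcd of the OTHER numbers (without index 3): gcd([42, 30, 36, 27]) = 3
New gcd = gcd(g_others, new_val) = gcd(3, 39) = 3

Answer: 3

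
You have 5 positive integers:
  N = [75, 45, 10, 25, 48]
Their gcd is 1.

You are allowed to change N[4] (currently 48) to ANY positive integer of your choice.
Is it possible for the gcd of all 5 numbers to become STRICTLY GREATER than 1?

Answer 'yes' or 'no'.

Answer: yes

Derivation:
Current gcd = 1
gcd of all OTHER numbers (without N[4]=48): gcd([75, 45, 10, 25]) = 5
The new gcd after any change is gcd(5, new_value).
This can be at most 5.
Since 5 > old gcd 1, the gcd CAN increase (e.g., set N[4] = 5).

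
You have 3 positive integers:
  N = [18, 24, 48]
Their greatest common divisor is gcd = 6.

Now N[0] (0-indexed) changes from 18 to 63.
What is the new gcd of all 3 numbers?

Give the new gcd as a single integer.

Answer: 3

Derivation:
Numbers: [18, 24, 48], gcd = 6
Change: index 0, 18 -> 63
gcd of the OTHER numbers (without index 0): gcd([24, 48]) = 24
New gcd = gcd(g_others, new_val) = gcd(24, 63) = 3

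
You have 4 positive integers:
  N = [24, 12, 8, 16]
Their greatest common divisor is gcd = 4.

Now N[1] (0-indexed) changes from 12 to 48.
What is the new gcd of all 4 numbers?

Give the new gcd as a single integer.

Answer: 8

Derivation:
Numbers: [24, 12, 8, 16], gcd = 4
Change: index 1, 12 -> 48
gcd of the OTHER numbers (without index 1): gcd([24, 8, 16]) = 8
New gcd = gcd(g_others, new_val) = gcd(8, 48) = 8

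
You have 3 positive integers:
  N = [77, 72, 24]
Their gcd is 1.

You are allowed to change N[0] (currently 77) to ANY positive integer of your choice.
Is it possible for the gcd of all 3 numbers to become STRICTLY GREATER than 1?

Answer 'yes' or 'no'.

Current gcd = 1
gcd of all OTHER numbers (without N[0]=77): gcd([72, 24]) = 24
The new gcd after any change is gcd(24, new_value).
This can be at most 24.
Since 24 > old gcd 1, the gcd CAN increase (e.g., set N[0] = 24).

Answer: yes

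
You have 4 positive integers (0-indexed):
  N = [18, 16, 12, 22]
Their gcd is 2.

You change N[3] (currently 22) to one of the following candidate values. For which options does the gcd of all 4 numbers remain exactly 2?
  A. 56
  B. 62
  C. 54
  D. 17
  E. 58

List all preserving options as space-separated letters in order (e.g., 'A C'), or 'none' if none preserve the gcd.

Old gcd = 2; gcd of others (without N[3]) = 2
New gcd for candidate v: gcd(2, v). Preserves old gcd iff gcd(2, v) = 2.
  Option A: v=56, gcd(2,56)=2 -> preserves
  Option B: v=62, gcd(2,62)=2 -> preserves
  Option C: v=54, gcd(2,54)=2 -> preserves
  Option D: v=17, gcd(2,17)=1 -> changes
  Option E: v=58, gcd(2,58)=2 -> preserves

Answer: A B C E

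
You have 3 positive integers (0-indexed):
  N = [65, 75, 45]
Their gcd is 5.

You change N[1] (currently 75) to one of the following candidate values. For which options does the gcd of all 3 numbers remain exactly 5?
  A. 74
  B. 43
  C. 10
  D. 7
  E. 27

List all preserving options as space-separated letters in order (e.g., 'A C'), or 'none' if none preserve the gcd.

Old gcd = 5; gcd of others (without N[1]) = 5
New gcd for candidate v: gcd(5, v). Preserves old gcd iff gcd(5, v) = 5.
  Option A: v=74, gcd(5,74)=1 -> changes
  Option B: v=43, gcd(5,43)=1 -> changes
  Option C: v=10, gcd(5,10)=5 -> preserves
  Option D: v=7, gcd(5,7)=1 -> changes
  Option E: v=27, gcd(5,27)=1 -> changes

Answer: C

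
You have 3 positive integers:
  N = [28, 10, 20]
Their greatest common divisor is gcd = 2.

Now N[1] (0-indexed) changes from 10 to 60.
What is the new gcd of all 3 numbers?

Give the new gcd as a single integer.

Numbers: [28, 10, 20], gcd = 2
Change: index 1, 10 -> 60
gcd of the OTHER numbers (without index 1): gcd([28, 20]) = 4
New gcd = gcd(g_others, new_val) = gcd(4, 60) = 4

Answer: 4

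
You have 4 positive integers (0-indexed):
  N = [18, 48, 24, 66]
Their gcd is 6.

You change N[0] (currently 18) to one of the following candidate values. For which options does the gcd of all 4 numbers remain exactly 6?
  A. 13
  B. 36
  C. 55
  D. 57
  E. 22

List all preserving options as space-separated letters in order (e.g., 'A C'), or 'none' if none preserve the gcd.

Old gcd = 6; gcd of others (without N[0]) = 6
New gcd for candidate v: gcd(6, v). Preserves old gcd iff gcd(6, v) = 6.
  Option A: v=13, gcd(6,13)=1 -> changes
  Option B: v=36, gcd(6,36)=6 -> preserves
  Option C: v=55, gcd(6,55)=1 -> changes
  Option D: v=57, gcd(6,57)=3 -> changes
  Option E: v=22, gcd(6,22)=2 -> changes

Answer: B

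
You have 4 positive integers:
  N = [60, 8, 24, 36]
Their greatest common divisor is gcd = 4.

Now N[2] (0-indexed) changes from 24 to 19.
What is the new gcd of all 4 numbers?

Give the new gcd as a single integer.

Numbers: [60, 8, 24, 36], gcd = 4
Change: index 2, 24 -> 19
gcd of the OTHER numbers (without index 2): gcd([60, 8, 36]) = 4
New gcd = gcd(g_others, new_val) = gcd(4, 19) = 1

Answer: 1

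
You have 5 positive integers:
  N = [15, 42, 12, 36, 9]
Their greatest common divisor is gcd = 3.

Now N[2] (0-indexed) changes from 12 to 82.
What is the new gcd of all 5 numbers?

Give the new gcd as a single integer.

Answer: 1

Derivation:
Numbers: [15, 42, 12, 36, 9], gcd = 3
Change: index 2, 12 -> 82
gcd of the OTHER numbers (without index 2): gcd([15, 42, 36, 9]) = 3
New gcd = gcd(g_others, new_val) = gcd(3, 82) = 1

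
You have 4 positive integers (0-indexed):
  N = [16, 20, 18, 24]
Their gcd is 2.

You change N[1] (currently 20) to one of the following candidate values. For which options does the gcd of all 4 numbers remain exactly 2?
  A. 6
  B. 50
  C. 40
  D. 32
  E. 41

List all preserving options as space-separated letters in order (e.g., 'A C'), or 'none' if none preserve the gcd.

Old gcd = 2; gcd of others (without N[1]) = 2
New gcd for candidate v: gcd(2, v). Preserves old gcd iff gcd(2, v) = 2.
  Option A: v=6, gcd(2,6)=2 -> preserves
  Option B: v=50, gcd(2,50)=2 -> preserves
  Option C: v=40, gcd(2,40)=2 -> preserves
  Option D: v=32, gcd(2,32)=2 -> preserves
  Option E: v=41, gcd(2,41)=1 -> changes

Answer: A B C D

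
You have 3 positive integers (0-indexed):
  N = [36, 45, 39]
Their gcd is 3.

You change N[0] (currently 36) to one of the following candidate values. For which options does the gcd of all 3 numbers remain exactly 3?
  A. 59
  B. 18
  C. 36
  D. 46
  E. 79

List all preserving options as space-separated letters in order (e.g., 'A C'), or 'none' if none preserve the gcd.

Old gcd = 3; gcd of others (without N[0]) = 3
New gcd for candidate v: gcd(3, v). Preserves old gcd iff gcd(3, v) = 3.
  Option A: v=59, gcd(3,59)=1 -> changes
  Option B: v=18, gcd(3,18)=3 -> preserves
  Option C: v=36, gcd(3,36)=3 -> preserves
  Option D: v=46, gcd(3,46)=1 -> changes
  Option E: v=79, gcd(3,79)=1 -> changes

Answer: B C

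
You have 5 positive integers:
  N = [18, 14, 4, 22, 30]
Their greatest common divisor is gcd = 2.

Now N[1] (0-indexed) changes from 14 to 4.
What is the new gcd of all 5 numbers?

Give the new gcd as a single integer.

Answer: 2

Derivation:
Numbers: [18, 14, 4, 22, 30], gcd = 2
Change: index 1, 14 -> 4
gcd of the OTHER numbers (without index 1): gcd([18, 4, 22, 30]) = 2
New gcd = gcd(g_others, new_val) = gcd(2, 4) = 2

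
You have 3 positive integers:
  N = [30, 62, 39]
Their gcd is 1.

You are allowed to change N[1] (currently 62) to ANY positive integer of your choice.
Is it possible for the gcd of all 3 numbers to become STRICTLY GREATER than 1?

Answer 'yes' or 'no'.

Answer: yes

Derivation:
Current gcd = 1
gcd of all OTHER numbers (without N[1]=62): gcd([30, 39]) = 3
The new gcd after any change is gcd(3, new_value).
This can be at most 3.
Since 3 > old gcd 1, the gcd CAN increase (e.g., set N[1] = 3).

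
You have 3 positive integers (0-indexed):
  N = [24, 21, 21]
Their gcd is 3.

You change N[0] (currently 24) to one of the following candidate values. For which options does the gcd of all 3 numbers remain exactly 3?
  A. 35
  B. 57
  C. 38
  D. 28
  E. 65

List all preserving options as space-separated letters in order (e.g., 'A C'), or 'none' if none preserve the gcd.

Old gcd = 3; gcd of others (without N[0]) = 21
New gcd for candidate v: gcd(21, v). Preserves old gcd iff gcd(21, v) = 3.
  Option A: v=35, gcd(21,35)=7 -> changes
  Option B: v=57, gcd(21,57)=3 -> preserves
  Option C: v=38, gcd(21,38)=1 -> changes
  Option D: v=28, gcd(21,28)=7 -> changes
  Option E: v=65, gcd(21,65)=1 -> changes

Answer: B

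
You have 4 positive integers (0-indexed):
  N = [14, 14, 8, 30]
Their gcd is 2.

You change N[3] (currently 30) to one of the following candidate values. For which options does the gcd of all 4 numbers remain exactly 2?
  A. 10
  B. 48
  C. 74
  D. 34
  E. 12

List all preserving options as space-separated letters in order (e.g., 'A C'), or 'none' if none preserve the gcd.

Old gcd = 2; gcd of others (without N[3]) = 2
New gcd for candidate v: gcd(2, v). Preserves old gcd iff gcd(2, v) = 2.
  Option A: v=10, gcd(2,10)=2 -> preserves
  Option B: v=48, gcd(2,48)=2 -> preserves
  Option C: v=74, gcd(2,74)=2 -> preserves
  Option D: v=34, gcd(2,34)=2 -> preserves
  Option E: v=12, gcd(2,12)=2 -> preserves

Answer: A B C D E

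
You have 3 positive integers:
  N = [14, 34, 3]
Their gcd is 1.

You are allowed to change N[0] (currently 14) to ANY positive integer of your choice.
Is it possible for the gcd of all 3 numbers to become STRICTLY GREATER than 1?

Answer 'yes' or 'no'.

Answer: no

Derivation:
Current gcd = 1
gcd of all OTHER numbers (without N[0]=14): gcd([34, 3]) = 1
The new gcd after any change is gcd(1, new_value).
This can be at most 1.
Since 1 = old gcd 1, the gcd can only stay the same or decrease.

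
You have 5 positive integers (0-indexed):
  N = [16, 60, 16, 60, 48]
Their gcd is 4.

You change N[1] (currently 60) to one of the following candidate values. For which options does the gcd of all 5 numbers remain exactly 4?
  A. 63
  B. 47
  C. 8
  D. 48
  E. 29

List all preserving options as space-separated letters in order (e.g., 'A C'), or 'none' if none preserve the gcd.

Answer: C D

Derivation:
Old gcd = 4; gcd of others (without N[1]) = 4
New gcd for candidate v: gcd(4, v). Preserves old gcd iff gcd(4, v) = 4.
  Option A: v=63, gcd(4,63)=1 -> changes
  Option B: v=47, gcd(4,47)=1 -> changes
  Option C: v=8, gcd(4,8)=4 -> preserves
  Option D: v=48, gcd(4,48)=4 -> preserves
  Option E: v=29, gcd(4,29)=1 -> changes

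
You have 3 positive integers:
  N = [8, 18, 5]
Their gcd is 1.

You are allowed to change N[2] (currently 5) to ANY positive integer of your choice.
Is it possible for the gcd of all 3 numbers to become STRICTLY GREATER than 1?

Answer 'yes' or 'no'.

Answer: yes

Derivation:
Current gcd = 1
gcd of all OTHER numbers (without N[2]=5): gcd([8, 18]) = 2
The new gcd after any change is gcd(2, new_value).
This can be at most 2.
Since 2 > old gcd 1, the gcd CAN increase (e.g., set N[2] = 2).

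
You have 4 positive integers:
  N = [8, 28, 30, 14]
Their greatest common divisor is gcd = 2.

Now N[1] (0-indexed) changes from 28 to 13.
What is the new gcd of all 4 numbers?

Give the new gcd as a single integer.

Answer: 1

Derivation:
Numbers: [8, 28, 30, 14], gcd = 2
Change: index 1, 28 -> 13
gcd of the OTHER numbers (without index 1): gcd([8, 30, 14]) = 2
New gcd = gcd(g_others, new_val) = gcd(2, 13) = 1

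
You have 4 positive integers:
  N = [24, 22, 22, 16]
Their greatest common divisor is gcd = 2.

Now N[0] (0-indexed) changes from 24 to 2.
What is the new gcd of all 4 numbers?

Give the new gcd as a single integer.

Answer: 2

Derivation:
Numbers: [24, 22, 22, 16], gcd = 2
Change: index 0, 24 -> 2
gcd of the OTHER numbers (without index 0): gcd([22, 22, 16]) = 2
New gcd = gcd(g_others, new_val) = gcd(2, 2) = 2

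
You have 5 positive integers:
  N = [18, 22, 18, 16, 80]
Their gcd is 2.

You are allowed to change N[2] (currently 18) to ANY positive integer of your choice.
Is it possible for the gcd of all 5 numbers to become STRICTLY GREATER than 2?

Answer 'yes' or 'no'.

Current gcd = 2
gcd of all OTHER numbers (without N[2]=18): gcd([18, 22, 16, 80]) = 2
The new gcd after any change is gcd(2, new_value).
This can be at most 2.
Since 2 = old gcd 2, the gcd can only stay the same or decrease.

Answer: no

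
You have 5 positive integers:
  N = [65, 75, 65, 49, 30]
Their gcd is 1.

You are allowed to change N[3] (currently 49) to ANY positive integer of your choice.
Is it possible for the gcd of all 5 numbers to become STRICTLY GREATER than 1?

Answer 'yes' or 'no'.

Answer: yes

Derivation:
Current gcd = 1
gcd of all OTHER numbers (without N[3]=49): gcd([65, 75, 65, 30]) = 5
The new gcd after any change is gcd(5, new_value).
This can be at most 5.
Since 5 > old gcd 1, the gcd CAN increase (e.g., set N[3] = 5).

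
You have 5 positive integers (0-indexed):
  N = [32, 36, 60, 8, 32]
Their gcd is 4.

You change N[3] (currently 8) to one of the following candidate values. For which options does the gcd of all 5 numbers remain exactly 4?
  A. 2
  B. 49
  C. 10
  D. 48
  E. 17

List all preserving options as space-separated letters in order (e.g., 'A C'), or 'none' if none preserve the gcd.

Old gcd = 4; gcd of others (without N[3]) = 4
New gcd for candidate v: gcd(4, v). Preserves old gcd iff gcd(4, v) = 4.
  Option A: v=2, gcd(4,2)=2 -> changes
  Option B: v=49, gcd(4,49)=1 -> changes
  Option C: v=10, gcd(4,10)=2 -> changes
  Option D: v=48, gcd(4,48)=4 -> preserves
  Option E: v=17, gcd(4,17)=1 -> changes

Answer: D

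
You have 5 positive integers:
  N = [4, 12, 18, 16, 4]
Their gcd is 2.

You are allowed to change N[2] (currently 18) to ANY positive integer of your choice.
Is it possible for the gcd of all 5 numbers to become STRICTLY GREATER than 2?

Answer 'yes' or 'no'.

Answer: yes

Derivation:
Current gcd = 2
gcd of all OTHER numbers (without N[2]=18): gcd([4, 12, 16, 4]) = 4
The new gcd after any change is gcd(4, new_value).
This can be at most 4.
Since 4 > old gcd 2, the gcd CAN increase (e.g., set N[2] = 4).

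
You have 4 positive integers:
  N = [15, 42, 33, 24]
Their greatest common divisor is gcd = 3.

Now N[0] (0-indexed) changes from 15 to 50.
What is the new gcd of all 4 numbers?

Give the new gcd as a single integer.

Numbers: [15, 42, 33, 24], gcd = 3
Change: index 0, 15 -> 50
gcd of the OTHER numbers (without index 0): gcd([42, 33, 24]) = 3
New gcd = gcd(g_others, new_val) = gcd(3, 50) = 1

Answer: 1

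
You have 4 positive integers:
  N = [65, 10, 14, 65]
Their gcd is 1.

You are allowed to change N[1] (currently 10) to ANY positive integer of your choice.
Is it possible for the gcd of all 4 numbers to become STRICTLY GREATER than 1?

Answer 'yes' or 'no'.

Answer: no

Derivation:
Current gcd = 1
gcd of all OTHER numbers (without N[1]=10): gcd([65, 14, 65]) = 1
The new gcd after any change is gcd(1, new_value).
This can be at most 1.
Since 1 = old gcd 1, the gcd can only stay the same or decrease.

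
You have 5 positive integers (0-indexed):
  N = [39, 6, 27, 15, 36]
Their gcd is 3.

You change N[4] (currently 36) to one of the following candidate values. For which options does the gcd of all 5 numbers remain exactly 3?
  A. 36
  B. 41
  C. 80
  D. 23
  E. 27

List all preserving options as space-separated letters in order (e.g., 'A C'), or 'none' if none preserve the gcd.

Old gcd = 3; gcd of others (without N[4]) = 3
New gcd for candidate v: gcd(3, v). Preserves old gcd iff gcd(3, v) = 3.
  Option A: v=36, gcd(3,36)=3 -> preserves
  Option B: v=41, gcd(3,41)=1 -> changes
  Option C: v=80, gcd(3,80)=1 -> changes
  Option D: v=23, gcd(3,23)=1 -> changes
  Option E: v=27, gcd(3,27)=3 -> preserves

Answer: A E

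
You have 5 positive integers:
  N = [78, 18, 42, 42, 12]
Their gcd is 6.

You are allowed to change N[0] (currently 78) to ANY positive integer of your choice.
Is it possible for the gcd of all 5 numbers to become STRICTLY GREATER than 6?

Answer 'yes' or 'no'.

Current gcd = 6
gcd of all OTHER numbers (without N[0]=78): gcd([18, 42, 42, 12]) = 6
The new gcd after any change is gcd(6, new_value).
This can be at most 6.
Since 6 = old gcd 6, the gcd can only stay the same or decrease.

Answer: no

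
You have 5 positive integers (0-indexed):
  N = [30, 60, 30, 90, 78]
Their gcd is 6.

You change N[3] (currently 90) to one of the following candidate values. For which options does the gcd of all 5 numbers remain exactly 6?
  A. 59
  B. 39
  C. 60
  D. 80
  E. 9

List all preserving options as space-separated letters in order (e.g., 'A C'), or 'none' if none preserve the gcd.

Old gcd = 6; gcd of others (without N[3]) = 6
New gcd for candidate v: gcd(6, v). Preserves old gcd iff gcd(6, v) = 6.
  Option A: v=59, gcd(6,59)=1 -> changes
  Option B: v=39, gcd(6,39)=3 -> changes
  Option C: v=60, gcd(6,60)=6 -> preserves
  Option D: v=80, gcd(6,80)=2 -> changes
  Option E: v=9, gcd(6,9)=3 -> changes

Answer: C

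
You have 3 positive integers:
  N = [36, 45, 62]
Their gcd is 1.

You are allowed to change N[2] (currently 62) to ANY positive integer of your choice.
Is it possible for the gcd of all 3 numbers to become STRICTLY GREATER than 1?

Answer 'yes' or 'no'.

Current gcd = 1
gcd of all OTHER numbers (without N[2]=62): gcd([36, 45]) = 9
The new gcd after any change is gcd(9, new_value).
This can be at most 9.
Since 9 > old gcd 1, the gcd CAN increase (e.g., set N[2] = 9).

Answer: yes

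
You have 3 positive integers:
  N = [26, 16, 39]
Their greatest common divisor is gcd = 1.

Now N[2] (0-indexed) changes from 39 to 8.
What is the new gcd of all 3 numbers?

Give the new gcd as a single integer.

Numbers: [26, 16, 39], gcd = 1
Change: index 2, 39 -> 8
gcd of the OTHER numbers (without index 2): gcd([26, 16]) = 2
New gcd = gcd(g_others, new_val) = gcd(2, 8) = 2

Answer: 2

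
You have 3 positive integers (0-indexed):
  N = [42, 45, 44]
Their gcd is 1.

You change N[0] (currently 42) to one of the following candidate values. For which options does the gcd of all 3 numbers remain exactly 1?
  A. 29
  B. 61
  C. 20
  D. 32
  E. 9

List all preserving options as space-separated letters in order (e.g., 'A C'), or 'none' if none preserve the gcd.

Answer: A B C D E

Derivation:
Old gcd = 1; gcd of others (without N[0]) = 1
New gcd for candidate v: gcd(1, v). Preserves old gcd iff gcd(1, v) = 1.
  Option A: v=29, gcd(1,29)=1 -> preserves
  Option B: v=61, gcd(1,61)=1 -> preserves
  Option C: v=20, gcd(1,20)=1 -> preserves
  Option D: v=32, gcd(1,32)=1 -> preserves
  Option E: v=9, gcd(1,9)=1 -> preserves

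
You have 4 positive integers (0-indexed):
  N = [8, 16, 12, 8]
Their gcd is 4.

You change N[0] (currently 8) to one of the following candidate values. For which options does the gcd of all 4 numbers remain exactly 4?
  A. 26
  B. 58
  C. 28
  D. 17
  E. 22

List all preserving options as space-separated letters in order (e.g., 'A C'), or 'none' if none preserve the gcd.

Answer: C

Derivation:
Old gcd = 4; gcd of others (without N[0]) = 4
New gcd for candidate v: gcd(4, v). Preserves old gcd iff gcd(4, v) = 4.
  Option A: v=26, gcd(4,26)=2 -> changes
  Option B: v=58, gcd(4,58)=2 -> changes
  Option C: v=28, gcd(4,28)=4 -> preserves
  Option D: v=17, gcd(4,17)=1 -> changes
  Option E: v=22, gcd(4,22)=2 -> changes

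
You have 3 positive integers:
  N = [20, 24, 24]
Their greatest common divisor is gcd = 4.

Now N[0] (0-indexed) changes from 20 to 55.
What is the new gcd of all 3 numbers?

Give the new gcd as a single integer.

Answer: 1

Derivation:
Numbers: [20, 24, 24], gcd = 4
Change: index 0, 20 -> 55
gcd of the OTHER numbers (without index 0): gcd([24, 24]) = 24
New gcd = gcd(g_others, new_val) = gcd(24, 55) = 1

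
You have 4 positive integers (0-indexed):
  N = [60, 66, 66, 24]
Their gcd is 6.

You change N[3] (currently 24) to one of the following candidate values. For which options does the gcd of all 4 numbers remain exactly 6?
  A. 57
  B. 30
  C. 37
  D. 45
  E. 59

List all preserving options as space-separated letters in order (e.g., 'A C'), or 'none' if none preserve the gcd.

Answer: B

Derivation:
Old gcd = 6; gcd of others (without N[3]) = 6
New gcd for candidate v: gcd(6, v). Preserves old gcd iff gcd(6, v) = 6.
  Option A: v=57, gcd(6,57)=3 -> changes
  Option B: v=30, gcd(6,30)=6 -> preserves
  Option C: v=37, gcd(6,37)=1 -> changes
  Option D: v=45, gcd(6,45)=3 -> changes
  Option E: v=59, gcd(6,59)=1 -> changes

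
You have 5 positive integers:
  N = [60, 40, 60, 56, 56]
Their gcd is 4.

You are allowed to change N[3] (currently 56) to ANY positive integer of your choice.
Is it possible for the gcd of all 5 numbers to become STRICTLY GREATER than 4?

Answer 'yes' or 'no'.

Current gcd = 4
gcd of all OTHER numbers (without N[3]=56): gcd([60, 40, 60, 56]) = 4
The new gcd after any change is gcd(4, new_value).
This can be at most 4.
Since 4 = old gcd 4, the gcd can only stay the same or decrease.

Answer: no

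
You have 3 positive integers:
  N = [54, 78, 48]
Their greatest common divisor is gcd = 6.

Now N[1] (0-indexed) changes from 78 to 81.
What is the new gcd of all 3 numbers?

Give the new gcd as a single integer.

Answer: 3

Derivation:
Numbers: [54, 78, 48], gcd = 6
Change: index 1, 78 -> 81
gcd of the OTHER numbers (without index 1): gcd([54, 48]) = 6
New gcd = gcd(g_others, new_val) = gcd(6, 81) = 3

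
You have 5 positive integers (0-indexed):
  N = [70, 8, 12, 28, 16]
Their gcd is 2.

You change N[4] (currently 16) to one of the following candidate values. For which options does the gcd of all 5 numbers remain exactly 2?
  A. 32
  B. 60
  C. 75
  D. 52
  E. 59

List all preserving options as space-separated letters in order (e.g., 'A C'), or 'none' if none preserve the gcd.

Answer: A B D

Derivation:
Old gcd = 2; gcd of others (without N[4]) = 2
New gcd for candidate v: gcd(2, v). Preserves old gcd iff gcd(2, v) = 2.
  Option A: v=32, gcd(2,32)=2 -> preserves
  Option B: v=60, gcd(2,60)=2 -> preserves
  Option C: v=75, gcd(2,75)=1 -> changes
  Option D: v=52, gcd(2,52)=2 -> preserves
  Option E: v=59, gcd(2,59)=1 -> changes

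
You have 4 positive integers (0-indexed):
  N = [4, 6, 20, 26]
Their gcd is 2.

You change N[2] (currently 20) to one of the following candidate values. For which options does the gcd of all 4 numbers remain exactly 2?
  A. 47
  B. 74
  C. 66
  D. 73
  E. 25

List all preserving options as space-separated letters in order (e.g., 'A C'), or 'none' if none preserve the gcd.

Answer: B C

Derivation:
Old gcd = 2; gcd of others (without N[2]) = 2
New gcd for candidate v: gcd(2, v). Preserves old gcd iff gcd(2, v) = 2.
  Option A: v=47, gcd(2,47)=1 -> changes
  Option B: v=74, gcd(2,74)=2 -> preserves
  Option C: v=66, gcd(2,66)=2 -> preserves
  Option D: v=73, gcd(2,73)=1 -> changes
  Option E: v=25, gcd(2,25)=1 -> changes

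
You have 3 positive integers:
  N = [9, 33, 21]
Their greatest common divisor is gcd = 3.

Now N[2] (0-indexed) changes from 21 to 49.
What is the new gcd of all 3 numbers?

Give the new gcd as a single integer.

Numbers: [9, 33, 21], gcd = 3
Change: index 2, 21 -> 49
gcd of the OTHER numbers (without index 2): gcd([9, 33]) = 3
New gcd = gcd(g_others, new_val) = gcd(3, 49) = 1

Answer: 1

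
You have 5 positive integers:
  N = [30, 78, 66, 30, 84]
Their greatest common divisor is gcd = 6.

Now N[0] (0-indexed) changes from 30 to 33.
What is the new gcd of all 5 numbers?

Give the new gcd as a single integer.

Answer: 3

Derivation:
Numbers: [30, 78, 66, 30, 84], gcd = 6
Change: index 0, 30 -> 33
gcd of the OTHER numbers (without index 0): gcd([78, 66, 30, 84]) = 6
New gcd = gcd(g_others, new_val) = gcd(6, 33) = 3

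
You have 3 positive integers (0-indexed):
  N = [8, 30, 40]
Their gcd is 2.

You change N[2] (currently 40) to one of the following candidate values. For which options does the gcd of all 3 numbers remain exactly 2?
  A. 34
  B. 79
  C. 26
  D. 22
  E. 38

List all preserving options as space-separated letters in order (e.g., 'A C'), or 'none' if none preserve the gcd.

Answer: A C D E

Derivation:
Old gcd = 2; gcd of others (without N[2]) = 2
New gcd for candidate v: gcd(2, v). Preserves old gcd iff gcd(2, v) = 2.
  Option A: v=34, gcd(2,34)=2 -> preserves
  Option B: v=79, gcd(2,79)=1 -> changes
  Option C: v=26, gcd(2,26)=2 -> preserves
  Option D: v=22, gcd(2,22)=2 -> preserves
  Option E: v=38, gcd(2,38)=2 -> preserves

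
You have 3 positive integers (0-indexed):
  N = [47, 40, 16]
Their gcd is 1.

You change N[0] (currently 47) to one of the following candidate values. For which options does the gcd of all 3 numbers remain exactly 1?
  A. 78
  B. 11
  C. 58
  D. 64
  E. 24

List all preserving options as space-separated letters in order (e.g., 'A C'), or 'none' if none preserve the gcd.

Answer: B

Derivation:
Old gcd = 1; gcd of others (without N[0]) = 8
New gcd for candidate v: gcd(8, v). Preserves old gcd iff gcd(8, v) = 1.
  Option A: v=78, gcd(8,78)=2 -> changes
  Option B: v=11, gcd(8,11)=1 -> preserves
  Option C: v=58, gcd(8,58)=2 -> changes
  Option D: v=64, gcd(8,64)=8 -> changes
  Option E: v=24, gcd(8,24)=8 -> changes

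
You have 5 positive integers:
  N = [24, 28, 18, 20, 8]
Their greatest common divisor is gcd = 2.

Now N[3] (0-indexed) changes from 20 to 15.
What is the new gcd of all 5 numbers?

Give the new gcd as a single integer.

Answer: 1

Derivation:
Numbers: [24, 28, 18, 20, 8], gcd = 2
Change: index 3, 20 -> 15
gcd of the OTHER numbers (without index 3): gcd([24, 28, 18, 8]) = 2
New gcd = gcd(g_others, new_val) = gcd(2, 15) = 1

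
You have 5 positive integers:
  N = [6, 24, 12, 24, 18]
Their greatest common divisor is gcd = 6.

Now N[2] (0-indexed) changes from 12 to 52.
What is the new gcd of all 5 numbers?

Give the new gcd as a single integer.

Answer: 2

Derivation:
Numbers: [6, 24, 12, 24, 18], gcd = 6
Change: index 2, 12 -> 52
gcd of the OTHER numbers (without index 2): gcd([6, 24, 24, 18]) = 6
New gcd = gcd(g_others, new_val) = gcd(6, 52) = 2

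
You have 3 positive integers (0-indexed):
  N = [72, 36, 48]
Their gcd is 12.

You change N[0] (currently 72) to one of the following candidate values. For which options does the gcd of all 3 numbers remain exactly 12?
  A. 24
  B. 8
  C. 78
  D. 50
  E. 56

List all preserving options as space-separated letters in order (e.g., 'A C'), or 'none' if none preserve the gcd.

Old gcd = 12; gcd of others (without N[0]) = 12
New gcd for candidate v: gcd(12, v). Preserves old gcd iff gcd(12, v) = 12.
  Option A: v=24, gcd(12,24)=12 -> preserves
  Option B: v=8, gcd(12,8)=4 -> changes
  Option C: v=78, gcd(12,78)=6 -> changes
  Option D: v=50, gcd(12,50)=2 -> changes
  Option E: v=56, gcd(12,56)=4 -> changes

Answer: A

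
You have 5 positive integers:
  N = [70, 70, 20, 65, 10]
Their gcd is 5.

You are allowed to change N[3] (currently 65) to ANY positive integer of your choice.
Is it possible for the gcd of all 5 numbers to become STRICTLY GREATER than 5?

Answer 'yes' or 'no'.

Answer: yes

Derivation:
Current gcd = 5
gcd of all OTHER numbers (without N[3]=65): gcd([70, 70, 20, 10]) = 10
The new gcd after any change is gcd(10, new_value).
This can be at most 10.
Since 10 > old gcd 5, the gcd CAN increase (e.g., set N[3] = 10).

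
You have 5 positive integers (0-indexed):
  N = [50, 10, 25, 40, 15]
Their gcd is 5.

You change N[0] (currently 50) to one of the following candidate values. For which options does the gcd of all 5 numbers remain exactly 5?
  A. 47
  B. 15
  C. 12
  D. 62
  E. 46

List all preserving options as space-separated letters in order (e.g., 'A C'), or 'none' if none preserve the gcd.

Answer: B

Derivation:
Old gcd = 5; gcd of others (without N[0]) = 5
New gcd for candidate v: gcd(5, v). Preserves old gcd iff gcd(5, v) = 5.
  Option A: v=47, gcd(5,47)=1 -> changes
  Option B: v=15, gcd(5,15)=5 -> preserves
  Option C: v=12, gcd(5,12)=1 -> changes
  Option D: v=62, gcd(5,62)=1 -> changes
  Option E: v=46, gcd(5,46)=1 -> changes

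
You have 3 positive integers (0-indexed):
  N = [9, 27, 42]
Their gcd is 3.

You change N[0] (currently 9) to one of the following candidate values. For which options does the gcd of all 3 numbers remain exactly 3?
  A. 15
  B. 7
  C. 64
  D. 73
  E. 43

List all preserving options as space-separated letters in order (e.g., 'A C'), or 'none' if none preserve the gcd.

Answer: A

Derivation:
Old gcd = 3; gcd of others (without N[0]) = 3
New gcd for candidate v: gcd(3, v). Preserves old gcd iff gcd(3, v) = 3.
  Option A: v=15, gcd(3,15)=3 -> preserves
  Option B: v=7, gcd(3,7)=1 -> changes
  Option C: v=64, gcd(3,64)=1 -> changes
  Option D: v=73, gcd(3,73)=1 -> changes
  Option E: v=43, gcd(3,43)=1 -> changes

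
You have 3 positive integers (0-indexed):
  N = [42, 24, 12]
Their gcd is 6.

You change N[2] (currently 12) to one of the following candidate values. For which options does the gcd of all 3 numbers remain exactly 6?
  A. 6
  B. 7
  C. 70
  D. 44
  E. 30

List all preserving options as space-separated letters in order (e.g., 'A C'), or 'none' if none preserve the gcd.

Answer: A E

Derivation:
Old gcd = 6; gcd of others (without N[2]) = 6
New gcd for candidate v: gcd(6, v). Preserves old gcd iff gcd(6, v) = 6.
  Option A: v=6, gcd(6,6)=6 -> preserves
  Option B: v=7, gcd(6,7)=1 -> changes
  Option C: v=70, gcd(6,70)=2 -> changes
  Option D: v=44, gcd(6,44)=2 -> changes
  Option E: v=30, gcd(6,30)=6 -> preserves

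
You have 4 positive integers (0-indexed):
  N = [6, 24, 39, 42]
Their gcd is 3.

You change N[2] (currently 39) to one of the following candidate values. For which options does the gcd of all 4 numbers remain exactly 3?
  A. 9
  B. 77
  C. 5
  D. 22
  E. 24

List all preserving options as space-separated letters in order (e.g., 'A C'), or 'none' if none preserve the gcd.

Answer: A

Derivation:
Old gcd = 3; gcd of others (without N[2]) = 6
New gcd for candidate v: gcd(6, v). Preserves old gcd iff gcd(6, v) = 3.
  Option A: v=9, gcd(6,9)=3 -> preserves
  Option B: v=77, gcd(6,77)=1 -> changes
  Option C: v=5, gcd(6,5)=1 -> changes
  Option D: v=22, gcd(6,22)=2 -> changes
  Option E: v=24, gcd(6,24)=6 -> changes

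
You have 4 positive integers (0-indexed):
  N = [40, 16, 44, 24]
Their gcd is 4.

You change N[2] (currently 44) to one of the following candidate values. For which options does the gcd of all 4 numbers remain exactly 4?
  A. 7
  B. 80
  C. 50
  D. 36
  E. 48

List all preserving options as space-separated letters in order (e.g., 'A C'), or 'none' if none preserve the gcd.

Old gcd = 4; gcd of others (without N[2]) = 8
New gcd for candidate v: gcd(8, v). Preserves old gcd iff gcd(8, v) = 4.
  Option A: v=7, gcd(8,7)=1 -> changes
  Option B: v=80, gcd(8,80)=8 -> changes
  Option C: v=50, gcd(8,50)=2 -> changes
  Option D: v=36, gcd(8,36)=4 -> preserves
  Option E: v=48, gcd(8,48)=8 -> changes

Answer: D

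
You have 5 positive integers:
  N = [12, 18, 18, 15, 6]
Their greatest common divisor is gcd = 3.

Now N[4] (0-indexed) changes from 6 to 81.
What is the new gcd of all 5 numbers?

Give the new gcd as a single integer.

Numbers: [12, 18, 18, 15, 6], gcd = 3
Change: index 4, 6 -> 81
gcd of the OTHER numbers (without index 4): gcd([12, 18, 18, 15]) = 3
New gcd = gcd(g_others, new_val) = gcd(3, 81) = 3

Answer: 3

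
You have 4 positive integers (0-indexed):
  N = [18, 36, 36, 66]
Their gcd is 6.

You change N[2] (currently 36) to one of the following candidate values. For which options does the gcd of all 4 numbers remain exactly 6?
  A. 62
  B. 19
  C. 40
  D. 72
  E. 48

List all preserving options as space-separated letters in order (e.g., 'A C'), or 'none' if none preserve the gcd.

Answer: D E

Derivation:
Old gcd = 6; gcd of others (without N[2]) = 6
New gcd for candidate v: gcd(6, v). Preserves old gcd iff gcd(6, v) = 6.
  Option A: v=62, gcd(6,62)=2 -> changes
  Option B: v=19, gcd(6,19)=1 -> changes
  Option C: v=40, gcd(6,40)=2 -> changes
  Option D: v=72, gcd(6,72)=6 -> preserves
  Option E: v=48, gcd(6,48)=6 -> preserves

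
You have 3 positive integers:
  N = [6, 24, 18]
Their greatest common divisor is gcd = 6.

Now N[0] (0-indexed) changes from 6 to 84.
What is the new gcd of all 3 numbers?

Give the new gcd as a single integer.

Numbers: [6, 24, 18], gcd = 6
Change: index 0, 6 -> 84
gcd of the OTHER numbers (without index 0): gcd([24, 18]) = 6
New gcd = gcd(g_others, new_val) = gcd(6, 84) = 6

Answer: 6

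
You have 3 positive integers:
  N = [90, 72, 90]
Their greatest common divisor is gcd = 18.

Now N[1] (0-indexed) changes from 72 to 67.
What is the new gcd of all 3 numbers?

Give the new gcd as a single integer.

Answer: 1

Derivation:
Numbers: [90, 72, 90], gcd = 18
Change: index 1, 72 -> 67
gcd of the OTHER numbers (without index 1): gcd([90, 90]) = 90
New gcd = gcd(g_others, new_val) = gcd(90, 67) = 1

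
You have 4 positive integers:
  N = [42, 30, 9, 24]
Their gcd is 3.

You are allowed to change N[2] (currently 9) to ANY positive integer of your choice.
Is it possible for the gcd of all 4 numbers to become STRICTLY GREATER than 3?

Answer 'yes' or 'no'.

Current gcd = 3
gcd of all OTHER numbers (without N[2]=9): gcd([42, 30, 24]) = 6
The new gcd after any change is gcd(6, new_value).
This can be at most 6.
Since 6 > old gcd 3, the gcd CAN increase (e.g., set N[2] = 6).

Answer: yes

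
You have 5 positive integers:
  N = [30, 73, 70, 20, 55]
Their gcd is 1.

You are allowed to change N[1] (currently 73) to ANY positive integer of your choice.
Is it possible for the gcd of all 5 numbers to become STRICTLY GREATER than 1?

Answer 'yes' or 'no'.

Current gcd = 1
gcd of all OTHER numbers (without N[1]=73): gcd([30, 70, 20, 55]) = 5
The new gcd after any change is gcd(5, new_value).
This can be at most 5.
Since 5 > old gcd 1, the gcd CAN increase (e.g., set N[1] = 5).

Answer: yes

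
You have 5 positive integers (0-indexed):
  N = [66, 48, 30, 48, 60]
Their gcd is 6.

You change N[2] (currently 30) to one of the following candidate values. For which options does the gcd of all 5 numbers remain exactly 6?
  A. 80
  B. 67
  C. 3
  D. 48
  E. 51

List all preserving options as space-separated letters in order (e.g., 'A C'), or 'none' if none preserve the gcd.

Answer: D

Derivation:
Old gcd = 6; gcd of others (without N[2]) = 6
New gcd for candidate v: gcd(6, v). Preserves old gcd iff gcd(6, v) = 6.
  Option A: v=80, gcd(6,80)=2 -> changes
  Option B: v=67, gcd(6,67)=1 -> changes
  Option C: v=3, gcd(6,3)=3 -> changes
  Option D: v=48, gcd(6,48)=6 -> preserves
  Option E: v=51, gcd(6,51)=3 -> changes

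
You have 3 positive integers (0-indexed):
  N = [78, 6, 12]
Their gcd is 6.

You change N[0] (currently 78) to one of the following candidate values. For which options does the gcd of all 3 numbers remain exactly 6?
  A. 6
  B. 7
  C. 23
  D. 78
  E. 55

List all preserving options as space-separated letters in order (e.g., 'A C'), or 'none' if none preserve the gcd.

Answer: A D

Derivation:
Old gcd = 6; gcd of others (without N[0]) = 6
New gcd for candidate v: gcd(6, v). Preserves old gcd iff gcd(6, v) = 6.
  Option A: v=6, gcd(6,6)=6 -> preserves
  Option B: v=7, gcd(6,7)=1 -> changes
  Option C: v=23, gcd(6,23)=1 -> changes
  Option D: v=78, gcd(6,78)=6 -> preserves
  Option E: v=55, gcd(6,55)=1 -> changes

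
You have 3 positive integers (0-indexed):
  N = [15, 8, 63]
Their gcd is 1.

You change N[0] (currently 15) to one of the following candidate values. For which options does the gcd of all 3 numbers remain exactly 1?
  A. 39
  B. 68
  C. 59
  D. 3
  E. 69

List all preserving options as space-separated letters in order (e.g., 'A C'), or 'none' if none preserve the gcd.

Old gcd = 1; gcd of others (without N[0]) = 1
New gcd for candidate v: gcd(1, v). Preserves old gcd iff gcd(1, v) = 1.
  Option A: v=39, gcd(1,39)=1 -> preserves
  Option B: v=68, gcd(1,68)=1 -> preserves
  Option C: v=59, gcd(1,59)=1 -> preserves
  Option D: v=3, gcd(1,3)=1 -> preserves
  Option E: v=69, gcd(1,69)=1 -> preserves

Answer: A B C D E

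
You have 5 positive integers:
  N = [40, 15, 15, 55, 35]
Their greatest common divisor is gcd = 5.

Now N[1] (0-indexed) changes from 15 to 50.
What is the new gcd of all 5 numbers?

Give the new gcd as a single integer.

Answer: 5

Derivation:
Numbers: [40, 15, 15, 55, 35], gcd = 5
Change: index 1, 15 -> 50
gcd of the OTHER numbers (without index 1): gcd([40, 15, 55, 35]) = 5
New gcd = gcd(g_others, new_val) = gcd(5, 50) = 5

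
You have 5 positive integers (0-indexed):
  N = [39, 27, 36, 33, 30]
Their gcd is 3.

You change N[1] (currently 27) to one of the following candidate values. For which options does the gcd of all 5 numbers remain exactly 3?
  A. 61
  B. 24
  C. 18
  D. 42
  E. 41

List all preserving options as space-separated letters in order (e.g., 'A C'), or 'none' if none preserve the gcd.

Old gcd = 3; gcd of others (without N[1]) = 3
New gcd for candidate v: gcd(3, v). Preserves old gcd iff gcd(3, v) = 3.
  Option A: v=61, gcd(3,61)=1 -> changes
  Option B: v=24, gcd(3,24)=3 -> preserves
  Option C: v=18, gcd(3,18)=3 -> preserves
  Option D: v=42, gcd(3,42)=3 -> preserves
  Option E: v=41, gcd(3,41)=1 -> changes

Answer: B C D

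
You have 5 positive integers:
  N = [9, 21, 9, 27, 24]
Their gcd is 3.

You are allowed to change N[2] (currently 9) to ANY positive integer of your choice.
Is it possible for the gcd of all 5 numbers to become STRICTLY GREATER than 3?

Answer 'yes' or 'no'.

Current gcd = 3
gcd of all OTHER numbers (without N[2]=9): gcd([9, 21, 27, 24]) = 3
The new gcd after any change is gcd(3, new_value).
This can be at most 3.
Since 3 = old gcd 3, the gcd can only stay the same or decrease.

Answer: no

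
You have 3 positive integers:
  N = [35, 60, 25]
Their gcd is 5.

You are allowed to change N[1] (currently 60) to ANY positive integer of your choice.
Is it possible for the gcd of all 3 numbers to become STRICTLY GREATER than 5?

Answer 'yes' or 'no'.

Answer: no

Derivation:
Current gcd = 5
gcd of all OTHER numbers (without N[1]=60): gcd([35, 25]) = 5
The new gcd after any change is gcd(5, new_value).
This can be at most 5.
Since 5 = old gcd 5, the gcd can only stay the same or decrease.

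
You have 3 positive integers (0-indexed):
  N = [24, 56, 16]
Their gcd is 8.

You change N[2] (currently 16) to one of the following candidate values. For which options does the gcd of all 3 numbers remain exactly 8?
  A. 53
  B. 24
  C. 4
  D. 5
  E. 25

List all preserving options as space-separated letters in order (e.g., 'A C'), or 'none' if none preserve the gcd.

Old gcd = 8; gcd of others (without N[2]) = 8
New gcd for candidate v: gcd(8, v). Preserves old gcd iff gcd(8, v) = 8.
  Option A: v=53, gcd(8,53)=1 -> changes
  Option B: v=24, gcd(8,24)=8 -> preserves
  Option C: v=4, gcd(8,4)=4 -> changes
  Option D: v=5, gcd(8,5)=1 -> changes
  Option E: v=25, gcd(8,25)=1 -> changes

Answer: B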